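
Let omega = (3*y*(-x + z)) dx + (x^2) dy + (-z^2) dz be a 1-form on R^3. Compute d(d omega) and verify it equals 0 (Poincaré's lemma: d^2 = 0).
d(d omega) = 0

Step 1: d omega = sum_{i<j} (∂f_j/∂x_i - ∂f_i/∂x_j) dx_i ∧ dx_j:
  coeff of dx ∧ dy: 5*x - 3*z
  coeff of dx ∧ dz: -3*y
  coeff of dy ∧ dz: 0
Step 2: Apply d again to each 2-form coefficient. The only possible 3-form in R^3 is dx ∧ dy ∧ dz, with coefficient
  ∂(coeff of dy∧dz)/∂x - ∂(coeff of dx∧dz)/∂y + ∂(coeff of dx∧dy)/∂z
  = ∂/∂x (0) - ∂/∂y (-3*y) + ∂/∂z (5*x - 3*z).
Each of these terms simplifies to sums of mixed partials that cancel in pairs. The result is 0 (by equality of mixed partials for smooth functions — Schwarz / Clairaut).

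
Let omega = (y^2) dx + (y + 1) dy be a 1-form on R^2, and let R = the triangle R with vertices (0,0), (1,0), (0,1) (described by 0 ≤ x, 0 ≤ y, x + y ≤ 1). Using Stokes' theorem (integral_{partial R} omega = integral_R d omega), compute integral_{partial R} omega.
integral_(partial R) omega = -1/3

Stokes: integral_partial_R omega = integral_R d omega with d omega = (∂Q/∂x - ∂P/∂y) dx ∧ dy.
  ∂Q/∂x = 0
  ∂P/∂y = 2*y
  integrand = ∂Q/∂x - ∂P/∂y = -2*y.
Integrating over R: integral_0^1 integral_0^{1-x} (-2*y) dy dx = -1/3.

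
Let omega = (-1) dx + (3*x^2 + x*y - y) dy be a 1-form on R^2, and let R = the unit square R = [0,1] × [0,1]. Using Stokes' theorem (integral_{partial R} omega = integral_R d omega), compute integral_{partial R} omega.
integral_(partial R) omega = 7/2

Stokes: integral_partial_R omega = integral_R d omega with d omega = (∂Q/∂x - ∂P/∂y) dx ∧ dy.
  ∂Q/∂x = 6*x + y
  ∂P/∂y = 0
  integrand = ∂Q/∂x - ∂P/∂y = 6*x + y.
Integrating over R: integral_0^1 integral_0^1 (6*x + y) dx dy = 7/2.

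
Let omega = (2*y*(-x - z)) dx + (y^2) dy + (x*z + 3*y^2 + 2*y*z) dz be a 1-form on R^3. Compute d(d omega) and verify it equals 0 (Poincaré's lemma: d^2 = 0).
d(d omega) = 0

Step 1: d omega = sum_{i<j} (∂f_j/∂x_i - ∂f_i/∂x_j) dx_i ∧ dx_j:
  coeff of dx ∧ dy: 2*x + 2*z
  coeff of dx ∧ dz: 2*y + z
  coeff of dy ∧ dz: 6*y + 2*z
Step 2: Apply d again to each 2-form coefficient. The only possible 3-form in R^3 is dx ∧ dy ∧ dz, with coefficient
  ∂(coeff of dy∧dz)/∂x - ∂(coeff of dx∧dz)/∂y + ∂(coeff of dx∧dy)/∂z
  = ∂/∂x (6*y + 2*z) - ∂/∂y (2*y + z) + ∂/∂z (2*x + 2*z).
Each of these terms simplifies to sums of mixed partials that cancel in pairs. The result is 0 (by equality of mixed partials for smooth functions — Schwarz / Clairaut).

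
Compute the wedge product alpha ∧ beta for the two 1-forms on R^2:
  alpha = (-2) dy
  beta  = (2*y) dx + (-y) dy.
alpha ∧ beta = (4*y) dx ∧ dy

Distribute the wedge, using dx_i ∧ dx_j = -dx_j ∧ dx_i and dx_i ∧ dx_i = 0. For each pair (i, j) with i < j, the coefficient of dx_i ∧ dx_j in alpha ∧ beta is (alpha_i * beta_j - alpha_j * beta_i). Collecting: alpha ∧ beta = (4*y) dx ∧ dy.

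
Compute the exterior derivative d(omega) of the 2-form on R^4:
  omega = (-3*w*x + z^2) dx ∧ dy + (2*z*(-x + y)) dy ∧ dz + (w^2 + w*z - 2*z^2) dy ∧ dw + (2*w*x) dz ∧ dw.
d(omega) = (-3*x) dx ∧ dy ∧ dw + (-w + 4*z) dy ∧ dz ∧ dw + (2*w) dx ∧ dz ∧ dw

For a 2-form omega = sum_{i<j} g_{ij} dx_i ∧ dx_j, the exterior derivative is
  d(omega) = sum_{i<j} d(g_{ij}) ∧ dx_i ∧ dx_j = sum_{i<j, k} (∂g_{ij}/∂x_k) dx_k ∧ dx_i ∧ dx_j.
Expand each term, using dx_k ∧ dx_i ∧ dx_j = sgn(permutation) dx_{(a)} ∧ dx_{(b)} ∧ dx_{(c)} with (a < b < c) sorted:
  d(-3*w*x + z^2) includes (∂/∂z)(-3*w*x + z^2) dz = (2*z) dz, which multiplied by dx ∧ dy gives (2*z) dx ∧ dy ∧ dz
  d(-3*w*x + z^2) includes (∂/∂w)(-3*w*x + z^2) dw = (-3*x) dw, which multiplied by dx ∧ dy gives (-3*x) dx ∧ dy ∧ dw
  d(2*z*(-x + y)) includes (∂/∂x)(2*z*(-x + y)) dx = (-2*z) dx, which multiplied by dy ∧ dz gives (-2*z) dx ∧ dy ∧ dz
  d(w^2 + w*z - 2*z^2) includes (∂/∂z)(w^2 + w*z - 2*z^2) dz = (w - 4*z) dz, which multiplied by dy ∧ dw gives (-w + 4*z) dy ∧ dz ∧ dw
  d(2*w*x) includes (∂/∂x)(2*w*x) dx = (2*w) dx, which multiplied by dz ∧ dw gives (2*w) dx ∧ dz ∧ dw
Collecting like 3-forms: d(omega) = (-3*x) dx ∧ dy ∧ dw + (-w + 4*z) dy ∧ dz ∧ dw + (2*w) dx ∧ dz ∧ dw.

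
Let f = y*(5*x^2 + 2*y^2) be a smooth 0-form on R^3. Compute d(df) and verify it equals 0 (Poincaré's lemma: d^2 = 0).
d(df) = 0

Step 1: df = sum_i (∂f/∂x_i) dx_i = (10*x*y) dx + (5*x^2 + 6*y^2) dy + (0) dz.
Step 2: Apply d again. Using the 1-form formula, the coefficient of dx ∧ dy in d(df) is ∂^2 f/∂x ∂y - ∂^2 f/∂y ∂x = (10*x) - (10*x) = 0 (equality of mixed partials for smooth f).
Similarly for dx ∧ dz and dy ∧ dz — all coefficients vanish. So d(df) = 0.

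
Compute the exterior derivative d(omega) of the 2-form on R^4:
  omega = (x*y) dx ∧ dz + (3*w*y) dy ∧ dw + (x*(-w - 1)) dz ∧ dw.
d(omega) = (-x) dx ∧ dy ∧ dz + (-w - 1) dx ∧ dz ∧ dw

For a 2-form omega = sum_{i<j} g_{ij} dx_i ∧ dx_j, the exterior derivative is
  d(omega) = sum_{i<j} d(g_{ij}) ∧ dx_i ∧ dx_j = sum_{i<j, k} (∂g_{ij}/∂x_k) dx_k ∧ dx_i ∧ dx_j.
Expand each term, using dx_k ∧ dx_i ∧ dx_j = sgn(permutation) dx_{(a)} ∧ dx_{(b)} ∧ dx_{(c)} with (a < b < c) sorted:
  d(x*y) includes (∂/∂y)(x*y) dy = (x) dy, which multiplied by dx ∧ dz gives (-x) dx ∧ dy ∧ dz
  d(x*(-w - 1)) includes (∂/∂x)(x*(-w - 1)) dx = (-w - 1) dx, which multiplied by dz ∧ dw gives (-w - 1) dx ∧ dz ∧ dw
Collecting like 3-forms: d(omega) = (-x) dx ∧ dy ∧ dz + (-w - 1) dx ∧ dz ∧ dw.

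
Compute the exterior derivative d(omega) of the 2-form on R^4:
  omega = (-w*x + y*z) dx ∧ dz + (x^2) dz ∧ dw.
d(omega) = (-z) dx ∧ dy ∧ dz + (x) dx ∧ dz ∧ dw

For a 2-form omega = sum_{i<j} g_{ij} dx_i ∧ dx_j, the exterior derivative is
  d(omega) = sum_{i<j} d(g_{ij}) ∧ dx_i ∧ dx_j = sum_{i<j, k} (∂g_{ij}/∂x_k) dx_k ∧ dx_i ∧ dx_j.
Expand each term, using dx_k ∧ dx_i ∧ dx_j = sgn(permutation) dx_{(a)} ∧ dx_{(b)} ∧ dx_{(c)} with (a < b < c) sorted:
  d(-w*x + y*z) includes (∂/∂y)(-w*x + y*z) dy = (z) dy, which multiplied by dx ∧ dz gives (-z) dx ∧ dy ∧ dz
  d(-w*x + y*z) includes (∂/∂w)(-w*x + y*z) dw = (-x) dw, which multiplied by dx ∧ dz gives (-x) dx ∧ dz ∧ dw
  d(x^2) includes (∂/∂x)(x^2) dx = (2*x) dx, which multiplied by dz ∧ dw gives (2*x) dx ∧ dz ∧ dw
Collecting like 3-forms: d(omega) = (-z) dx ∧ dy ∧ dz + (x) dx ∧ dz ∧ dw.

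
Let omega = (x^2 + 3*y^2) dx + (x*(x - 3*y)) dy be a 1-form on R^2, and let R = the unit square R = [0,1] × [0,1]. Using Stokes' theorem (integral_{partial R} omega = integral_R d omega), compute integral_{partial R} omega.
integral_(partial R) omega = -7/2

Stokes: integral_partial_R omega = integral_R d omega with d omega = (∂Q/∂x - ∂P/∂y) dx ∧ dy.
  ∂Q/∂x = 2*x - 3*y
  ∂P/∂y = 6*y
  integrand = ∂Q/∂x - ∂P/∂y = 2*x - 9*y.
Integrating over R: integral_0^1 integral_0^1 (2*x - 9*y) dx dy = -7/2.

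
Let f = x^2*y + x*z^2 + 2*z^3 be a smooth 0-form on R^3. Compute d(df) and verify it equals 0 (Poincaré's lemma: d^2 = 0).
d(df) = 0

Step 1: df = sum_i (∂f/∂x_i) dx_i = (2*x*y + z^2) dx + (x^2) dy + (2*z*(x + 3*z)) dz.
Step 2: Apply d again. Using the 1-form formula, the coefficient of dx ∧ dy in d(df) is ∂^2 f/∂x ∂y - ∂^2 f/∂y ∂x = (2*x) - (2*x) = 0 (equality of mixed partials for smooth f).
Similarly for dx ∧ dz and dy ∧ dz — all coefficients vanish. So d(df) = 0.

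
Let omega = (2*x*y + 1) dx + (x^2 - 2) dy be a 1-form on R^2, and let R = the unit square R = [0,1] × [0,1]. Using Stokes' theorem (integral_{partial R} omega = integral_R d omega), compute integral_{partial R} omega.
integral_(partial R) omega = 0

Stokes: integral_partial_R omega = integral_R d omega with d omega = (∂Q/∂x - ∂P/∂y) dx ∧ dy.
  ∂Q/∂x = 2*x
  ∂P/∂y = 2*x
  integrand = ∂Q/∂x - ∂P/∂y = 0.
Integrating over R: integral_0^1 integral_0^1 (0) dx dy = 0.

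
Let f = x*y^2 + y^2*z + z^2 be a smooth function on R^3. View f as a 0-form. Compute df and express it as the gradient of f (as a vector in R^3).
df = (y^2) dx + (2*y*(x + z)) dy + (y^2 + 2*z) dz; grad f = (y^2, 2*y*(x + z), y^2 + 2*z)

For a 0-form f, d f = (∂f/∂x) dx + (∂f/∂y) dy + (∂f/∂z) dz. The components of the vector representation are exactly the entries of grad f in Cartesian coordinates:
  ∂f/∂x = y^2
  ∂f/∂y = 2*y*(x + z)
  ∂f/∂z = y^2 + 2*z.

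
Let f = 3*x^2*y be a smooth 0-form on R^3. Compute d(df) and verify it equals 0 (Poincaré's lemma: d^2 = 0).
d(df) = 0

Step 1: df = sum_i (∂f/∂x_i) dx_i = (6*x*y) dx + (3*x^2) dy + (0) dz.
Step 2: Apply d again. Using the 1-form formula, the coefficient of dx ∧ dy in d(df) is ∂^2 f/∂x ∂y - ∂^2 f/∂y ∂x = (6*x) - (6*x) = 0 (equality of mixed partials for smooth f).
Similarly for dx ∧ dz and dy ∧ dz — all coefficients vanish. So d(df) = 0.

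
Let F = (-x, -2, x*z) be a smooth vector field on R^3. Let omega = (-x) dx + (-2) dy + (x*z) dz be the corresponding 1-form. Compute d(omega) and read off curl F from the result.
d(omega) = (0) dy ∧ dz + (-z) dz ∧ dx + (0) dx ∧ dy; curl F = (0, -z, 0)

d omega = sum_{i<j} (∂f_j/∂x_i - ∂f_i/∂x_j) dx_i ∧ dx_j. Under the identification (dy ∧ dz, dz ∧ dx, dx ∧ dy) ↔ (e_x, e_y, e_z), the coefficients are exactly the components of curl F. Compute:
  ∂R/∂y - ∂Q/∂z = (0) - (0) = 0
  ∂P/∂z - ∂R/∂x = (0) - (z) = -z
  ∂Q/∂x - ∂P/∂y = (0) - (0) = 0.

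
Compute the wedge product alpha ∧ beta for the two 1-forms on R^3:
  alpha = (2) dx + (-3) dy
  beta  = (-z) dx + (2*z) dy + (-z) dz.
alpha ∧ beta = (z) dx ∧ dy + (-2*z) dx ∧ dz + (3*z) dy ∧ dz

Distribute the wedge, using dx_i ∧ dx_j = -dx_j ∧ dx_i and dx_i ∧ dx_i = 0. For each pair (i, j) with i < j, the coefficient of dx_i ∧ dx_j in alpha ∧ beta is (alpha_i * beta_j - alpha_j * beta_i). Collecting: alpha ∧ beta = (z) dx ∧ dy + (-2*z) dx ∧ dz + (3*z) dy ∧ dz.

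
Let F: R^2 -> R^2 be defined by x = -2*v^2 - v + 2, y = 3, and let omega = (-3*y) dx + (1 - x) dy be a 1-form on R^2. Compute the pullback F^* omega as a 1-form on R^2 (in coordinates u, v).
F^* omega = (36*v + 9) dv

Using F^*(f dg) = (f ∘ F) d(g ∘ F), substitute each coordinate x_i by F_i(u, v) in f_i, and replace dx_i by d F_i = (∂F_i/∂u) du + (∂F_i/∂v) dv.
  For the x component: f_1(F) = -9; d F_1 = (0) du + (-4*v - 1) dv
  For the y component: f_2(F) = 2*v^2 + v - 1; d F_2 = (0) du + (0) dv
Combining and collecting du, dv coefficients:
  coeff of du: 0
  coeff of dv: 36*v + 9
F^* omega = (36*v + 9) dv.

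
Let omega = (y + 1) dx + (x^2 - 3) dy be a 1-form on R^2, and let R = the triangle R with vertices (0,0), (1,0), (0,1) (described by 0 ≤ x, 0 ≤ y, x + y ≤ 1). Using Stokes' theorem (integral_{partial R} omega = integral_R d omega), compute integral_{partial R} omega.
integral_(partial R) omega = -1/6

Stokes: integral_partial_R omega = integral_R d omega with d omega = (∂Q/∂x - ∂P/∂y) dx ∧ dy.
  ∂Q/∂x = 2*x
  ∂P/∂y = 1
  integrand = ∂Q/∂x - ∂P/∂y = 2*x - 1.
Integrating over R: integral_0^1 integral_0^{1-x} (2*x - 1) dy dx = -1/6.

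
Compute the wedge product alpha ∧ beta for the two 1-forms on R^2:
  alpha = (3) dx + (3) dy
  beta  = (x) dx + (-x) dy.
alpha ∧ beta = (-6*x) dx ∧ dy

Distribute the wedge, using dx_i ∧ dx_j = -dx_j ∧ dx_i and dx_i ∧ dx_i = 0. For each pair (i, j) with i < j, the coefficient of dx_i ∧ dx_j in alpha ∧ beta is (alpha_i * beta_j - alpha_j * beta_i). Collecting: alpha ∧ beta = (-6*x) dx ∧ dy.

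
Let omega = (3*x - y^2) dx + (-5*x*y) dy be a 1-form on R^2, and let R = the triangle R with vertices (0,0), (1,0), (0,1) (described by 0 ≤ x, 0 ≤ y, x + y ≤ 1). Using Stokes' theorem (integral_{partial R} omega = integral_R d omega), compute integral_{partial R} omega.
integral_(partial R) omega = -1/2

Stokes: integral_partial_R omega = integral_R d omega with d omega = (∂Q/∂x - ∂P/∂y) dx ∧ dy.
  ∂Q/∂x = -5*y
  ∂P/∂y = -2*y
  integrand = ∂Q/∂x - ∂P/∂y = -3*y.
Integrating over R: integral_0^1 integral_0^{1-x} (-3*y) dy dx = -1/2.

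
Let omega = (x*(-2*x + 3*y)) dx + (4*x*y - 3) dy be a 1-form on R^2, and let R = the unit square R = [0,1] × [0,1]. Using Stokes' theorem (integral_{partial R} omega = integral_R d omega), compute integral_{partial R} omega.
integral_(partial R) omega = 1/2

Stokes: integral_partial_R omega = integral_R d omega with d omega = (∂Q/∂x - ∂P/∂y) dx ∧ dy.
  ∂Q/∂x = 4*y
  ∂P/∂y = 3*x
  integrand = ∂Q/∂x - ∂P/∂y = -3*x + 4*y.
Integrating over R: integral_0^1 integral_0^1 (-3*x + 4*y) dx dy = 1/2.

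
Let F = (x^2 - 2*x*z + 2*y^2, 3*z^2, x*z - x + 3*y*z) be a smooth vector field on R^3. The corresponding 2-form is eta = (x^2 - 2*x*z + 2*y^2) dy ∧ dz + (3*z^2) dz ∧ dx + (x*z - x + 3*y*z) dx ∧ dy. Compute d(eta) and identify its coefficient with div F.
d(eta) = (3*x + 3*y - 2*z) dx ∧ dy ∧ dz; div F = 3*x + 3*y - 2*z

For a 2-form in R^3 of the form above, applying d gives a 3-form with coefficient ∂P/∂x + ∂Q/∂y + ∂R/∂z:
  ∂P/∂x = 2*x - 2*z
  ∂Q/∂y = 0
  ∂R/∂z = x + 3*y
Sum = 3*x + 3*y - 2*z, which is exactly div F.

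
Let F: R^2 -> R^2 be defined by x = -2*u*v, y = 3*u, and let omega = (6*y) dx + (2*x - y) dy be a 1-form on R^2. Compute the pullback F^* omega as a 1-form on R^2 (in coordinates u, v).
F^* omega = (3*u*(-16*v - 3)) du + (-36*u^2) dv

Using F^*(f dg) = (f ∘ F) d(g ∘ F), substitute each coordinate x_i by F_i(u, v) in f_i, and replace dx_i by d F_i = (∂F_i/∂u) du + (∂F_i/∂v) dv.
  For the x component: f_1(F) = 18*u; d F_1 = (-2*v) du + (-2*u) dv
  For the y component: f_2(F) = u*(-4*v - 3); d F_2 = (3) du + (0) dv
Combining and collecting du, dv coefficients:
  coeff of du: 3*u*(-16*v - 3)
  coeff of dv: -36*u^2
F^* omega = (3*u*(-16*v - 3)) du + (-36*u^2) dv.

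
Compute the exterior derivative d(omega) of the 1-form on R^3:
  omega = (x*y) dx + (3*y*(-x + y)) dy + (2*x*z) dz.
d(omega) = (-x - 3*y) dx ∧ dy + (2*z) dx ∧ dz

For a 1-form omega = sum_i f_i dx_i, the exterior derivative is
  d(omega) = sum_{i < j} (∂f_j/∂x_i - ∂f_i/∂x_j) dx_i ∧ dx_j.
  coefficient of dx ∧ dy: ∂f_2/∂x - ∂f_1/∂y = ∂(3*y*(-x + y))/∂x - ∂(x*y)/∂y = -x - 3*y
  coefficient of dx ∧ dz: ∂f_3/∂x - ∂f_1/∂z = ∂(2*x*z)/∂x - ∂(x*y)/∂z = 2*z
Assembling: d(omega) = (-x - 3*y) dx ∧ dy + (2*z) dx ∧ dz.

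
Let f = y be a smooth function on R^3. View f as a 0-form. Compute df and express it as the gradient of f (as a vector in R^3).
df = (0) dx + (1) dy + (0) dz; grad f = (0, 1, 0)

For a 0-form f, d f = (∂f/∂x) dx + (∂f/∂y) dy + (∂f/∂z) dz. The components of the vector representation are exactly the entries of grad f in Cartesian coordinates:
  ∂f/∂x = 0
  ∂f/∂y = 1
  ∂f/∂z = 0.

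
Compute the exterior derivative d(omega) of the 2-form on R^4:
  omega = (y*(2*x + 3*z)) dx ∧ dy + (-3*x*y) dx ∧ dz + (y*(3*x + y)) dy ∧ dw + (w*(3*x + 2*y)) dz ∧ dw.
d(omega) = (3*x + 3*y) dx ∧ dy ∧ dz + (3*y) dx ∧ dy ∧ dw + (3*w) dx ∧ dz ∧ dw + (2*w) dy ∧ dz ∧ dw

For a 2-form omega = sum_{i<j} g_{ij} dx_i ∧ dx_j, the exterior derivative is
  d(omega) = sum_{i<j} d(g_{ij}) ∧ dx_i ∧ dx_j = sum_{i<j, k} (∂g_{ij}/∂x_k) dx_k ∧ dx_i ∧ dx_j.
Expand each term, using dx_k ∧ dx_i ∧ dx_j = sgn(permutation) dx_{(a)} ∧ dx_{(b)} ∧ dx_{(c)} with (a < b < c) sorted:
  d(y*(2*x + 3*z)) includes (∂/∂z)(y*(2*x + 3*z)) dz = (3*y) dz, which multiplied by dx ∧ dy gives (3*y) dx ∧ dy ∧ dz
  d(-3*x*y) includes (∂/∂y)(-3*x*y) dy = (-3*x) dy, which multiplied by dx ∧ dz gives (3*x) dx ∧ dy ∧ dz
  d(y*(3*x + y)) includes (∂/∂x)(y*(3*x + y)) dx = (3*y) dx, which multiplied by dy ∧ dw gives (3*y) dx ∧ dy ∧ dw
  d(w*(3*x + 2*y)) includes (∂/∂x)(w*(3*x + 2*y)) dx = (3*w) dx, which multiplied by dz ∧ dw gives (3*w) dx ∧ dz ∧ dw
  d(w*(3*x + 2*y)) includes (∂/∂y)(w*(3*x + 2*y)) dy = (2*w) dy, which multiplied by dz ∧ dw gives (2*w) dy ∧ dz ∧ dw
Collecting like 3-forms: d(omega) = (3*x + 3*y) dx ∧ dy ∧ dz + (3*y) dx ∧ dy ∧ dw + (3*w) dx ∧ dz ∧ dw + (2*w) dy ∧ dz ∧ dw.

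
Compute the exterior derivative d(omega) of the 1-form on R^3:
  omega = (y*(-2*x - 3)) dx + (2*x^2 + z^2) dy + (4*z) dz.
d(omega) = (6*x + 3) dx ∧ dy + (-2*z) dy ∧ dz

For a 1-form omega = sum_i f_i dx_i, the exterior derivative is
  d(omega) = sum_{i < j} (∂f_j/∂x_i - ∂f_i/∂x_j) dx_i ∧ dx_j.
  coefficient of dx ∧ dy: ∂f_2/∂x - ∂f_1/∂y = ∂(2*x^2 + z^2)/∂x - ∂(y*(-2*x - 3))/∂y = 6*x + 3
  coefficient of dy ∧ dz: ∂f_3/∂y - ∂f_2/∂z = ∂(4*z)/∂y - ∂(2*x^2 + z^2)/∂z = -2*z
Assembling: d(omega) = (6*x + 3) dx ∧ dy + (-2*z) dy ∧ dz.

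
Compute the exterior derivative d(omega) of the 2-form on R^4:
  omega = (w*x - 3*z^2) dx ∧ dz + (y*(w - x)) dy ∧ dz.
d(omega) = (x) dx ∧ dz ∧ dw + (-y) dx ∧ dy ∧ dz + (y) dy ∧ dz ∧ dw

For a 2-form omega = sum_{i<j} g_{ij} dx_i ∧ dx_j, the exterior derivative is
  d(omega) = sum_{i<j} d(g_{ij}) ∧ dx_i ∧ dx_j = sum_{i<j, k} (∂g_{ij}/∂x_k) dx_k ∧ dx_i ∧ dx_j.
Expand each term, using dx_k ∧ dx_i ∧ dx_j = sgn(permutation) dx_{(a)} ∧ dx_{(b)} ∧ dx_{(c)} with (a < b < c) sorted:
  d(w*x - 3*z^2) includes (∂/∂w)(w*x - 3*z^2) dw = (x) dw, which multiplied by dx ∧ dz gives (x) dx ∧ dz ∧ dw
  d(y*(w - x)) includes (∂/∂x)(y*(w - x)) dx = (-y) dx, which multiplied by dy ∧ dz gives (-y) dx ∧ dy ∧ dz
  d(y*(w - x)) includes (∂/∂w)(y*(w - x)) dw = (y) dw, which multiplied by dy ∧ dz gives (y) dy ∧ dz ∧ dw
Collecting like 3-forms: d(omega) = (x) dx ∧ dz ∧ dw + (-y) dx ∧ dy ∧ dz + (y) dy ∧ dz ∧ dw.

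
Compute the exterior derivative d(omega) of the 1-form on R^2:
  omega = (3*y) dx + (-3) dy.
d(omega) = (-3) dx ∧ dy

For a 1-form omega = sum_i f_i dx_i, the exterior derivative is
  d(omega) = sum_{i < j} (∂f_j/∂x_i - ∂f_i/∂x_j) dx_i ∧ dx_j.
  coefficient of dx ∧ dy: ∂f_2/∂x - ∂f_1/∂y = ∂(-3)/∂x - ∂(3*y)/∂y = -3
Assembling: d(omega) = (-3) dx ∧ dy.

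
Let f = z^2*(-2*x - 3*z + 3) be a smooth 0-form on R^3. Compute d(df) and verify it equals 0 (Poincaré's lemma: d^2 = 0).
d(df) = 0

Step 1: df = sum_i (∂f/∂x_i) dx_i = (-2*z^2) dx + (0) dy + (z*(-4*x - 9*z + 6)) dz.
Step 2: Apply d again. Using the 1-form formula, the coefficient of dx ∧ dy in d(df) is ∂^2 f/∂x ∂y - ∂^2 f/∂y ∂x = (0) - (0) = 0 (equality of mixed partials for smooth f).
Similarly for dx ∧ dz and dy ∧ dz — all coefficients vanish. So d(df) = 0.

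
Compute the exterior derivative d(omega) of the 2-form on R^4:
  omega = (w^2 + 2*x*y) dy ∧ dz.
d(omega) = (2*y) dx ∧ dy ∧ dz + (2*w) dy ∧ dz ∧ dw

For a 2-form omega = sum_{i<j} g_{ij} dx_i ∧ dx_j, the exterior derivative is
  d(omega) = sum_{i<j} d(g_{ij}) ∧ dx_i ∧ dx_j = sum_{i<j, k} (∂g_{ij}/∂x_k) dx_k ∧ dx_i ∧ dx_j.
Expand each term, using dx_k ∧ dx_i ∧ dx_j = sgn(permutation) dx_{(a)} ∧ dx_{(b)} ∧ dx_{(c)} with (a < b < c) sorted:
  d(w^2 + 2*x*y) includes (∂/∂x)(w^2 + 2*x*y) dx = (2*y) dx, which multiplied by dy ∧ dz gives (2*y) dx ∧ dy ∧ dz
  d(w^2 + 2*x*y) includes (∂/∂w)(w^2 + 2*x*y) dw = (2*w) dw, which multiplied by dy ∧ dz gives (2*w) dy ∧ dz ∧ dw
Collecting like 3-forms: d(omega) = (2*y) dx ∧ dy ∧ dz + (2*w) dy ∧ dz ∧ dw.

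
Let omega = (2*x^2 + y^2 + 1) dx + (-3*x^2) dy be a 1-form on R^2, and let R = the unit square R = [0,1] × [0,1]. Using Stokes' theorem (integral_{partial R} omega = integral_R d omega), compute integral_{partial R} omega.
integral_(partial R) omega = -4

Stokes: integral_partial_R omega = integral_R d omega with d omega = (∂Q/∂x - ∂P/∂y) dx ∧ dy.
  ∂Q/∂x = -6*x
  ∂P/∂y = 2*y
  integrand = ∂Q/∂x - ∂P/∂y = -6*x - 2*y.
Integrating over R: integral_0^1 integral_0^1 (-6*x - 2*y) dx dy = -4.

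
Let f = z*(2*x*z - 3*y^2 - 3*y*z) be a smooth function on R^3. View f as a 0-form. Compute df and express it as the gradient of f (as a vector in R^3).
df = (2*z^2) dx + (3*z*(-2*y - z)) dy + (4*x*z - 3*y^2 - 6*y*z) dz; grad f = (2*z^2, 3*z*(-2*y - z), 4*x*z - 3*y^2 - 6*y*z)

For a 0-form f, d f = (∂f/∂x) dx + (∂f/∂y) dy + (∂f/∂z) dz. The components of the vector representation are exactly the entries of grad f in Cartesian coordinates:
  ∂f/∂x = 2*z^2
  ∂f/∂y = 3*z*(-2*y - z)
  ∂f/∂z = 4*x*z - 3*y^2 - 6*y*z.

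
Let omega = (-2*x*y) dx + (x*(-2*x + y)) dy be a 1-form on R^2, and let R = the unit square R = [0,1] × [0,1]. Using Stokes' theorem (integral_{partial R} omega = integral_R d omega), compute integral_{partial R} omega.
integral_(partial R) omega = -1/2

Stokes: integral_partial_R omega = integral_R d omega with d omega = (∂Q/∂x - ∂P/∂y) dx ∧ dy.
  ∂Q/∂x = -4*x + y
  ∂P/∂y = -2*x
  integrand = ∂Q/∂x - ∂P/∂y = -2*x + y.
Integrating over R: integral_0^1 integral_0^1 (-2*x + y) dx dy = -1/2.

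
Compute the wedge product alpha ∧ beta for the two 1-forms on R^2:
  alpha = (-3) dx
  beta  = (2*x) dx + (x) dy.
alpha ∧ beta = (-3*x) dx ∧ dy

Distribute the wedge, using dx_i ∧ dx_j = -dx_j ∧ dx_i and dx_i ∧ dx_i = 0. For each pair (i, j) with i < j, the coefficient of dx_i ∧ dx_j in alpha ∧ beta is (alpha_i * beta_j - alpha_j * beta_i). Collecting: alpha ∧ beta = (-3*x) dx ∧ dy.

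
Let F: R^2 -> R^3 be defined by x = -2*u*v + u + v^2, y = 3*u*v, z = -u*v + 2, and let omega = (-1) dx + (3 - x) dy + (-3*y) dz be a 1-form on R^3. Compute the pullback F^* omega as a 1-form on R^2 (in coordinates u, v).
F^* omega = (15*u*v^2 - 3*u*v - 3*v^3 + 11*v - 1) du + (15*u^2*v - 3*u^2 - 3*u*v^2 + 11*u - 2*v) dv

Using F^*(f dg) = (f ∘ F) d(g ∘ F), substitute each coordinate x_i by F_i(u, v) in f_i, and replace dx_i by d F_i = (∂F_i/∂u) du + (∂F_i/∂v) dv.
  For the x component: f_1(F) = -1; d F_1 = (1 - 2*v) du + (-2*u + 2*v) dv
  For the y component: f_2(F) = 2*u*v - u - v^2 + 3; d F_2 = (3*v) du + (3*u) dv
  For the z component: f_3(F) = -9*u*v; d F_3 = (-v) du + (-u) dv
Combining and collecting du, dv coefficients:
  coeff of du: 15*u*v^2 - 3*u*v - 3*v^3 + 11*v - 1
  coeff of dv: 15*u^2*v - 3*u^2 - 3*u*v^2 + 11*u - 2*v
F^* omega = (15*u*v^2 - 3*u*v - 3*v^3 + 11*v - 1) du + (15*u^2*v - 3*u^2 - 3*u*v^2 + 11*u - 2*v) dv.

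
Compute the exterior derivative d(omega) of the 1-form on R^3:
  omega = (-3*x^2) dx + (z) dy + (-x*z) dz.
d(omega) = (-z) dx ∧ dz + (-1) dy ∧ dz

For a 1-form omega = sum_i f_i dx_i, the exterior derivative is
  d(omega) = sum_{i < j} (∂f_j/∂x_i - ∂f_i/∂x_j) dx_i ∧ dx_j.
  coefficient of dx ∧ dz: ∂f_3/∂x - ∂f_1/∂z = ∂(-x*z)/∂x - ∂(-3*x^2)/∂z = -z
  coefficient of dy ∧ dz: ∂f_3/∂y - ∂f_2/∂z = ∂(-x*z)/∂y - ∂(z)/∂z = -1
Assembling: d(omega) = (-z) dx ∧ dz + (-1) dy ∧ dz.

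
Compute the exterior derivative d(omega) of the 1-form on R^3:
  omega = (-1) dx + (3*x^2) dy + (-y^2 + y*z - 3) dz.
d(omega) = (6*x) dx ∧ dy + (-2*y + z) dy ∧ dz

For a 1-form omega = sum_i f_i dx_i, the exterior derivative is
  d(omega) = sum_{i < j} (∂f_j/∂x_i - ∂f_i/∂x_j) dx_i ∧ dx_j.
  coefficient of dx ∧ dy: ∂f_2/∂x - ∂f_1/∂y = ∂(3*x^2)/∂x - ∂(-1)/∂y = 6*x
  coefficient of dy ∧ dz: ∂f_3/∂y - ∂f_2/∂z = ∂(-y^2 + y*z - 3)/∂y - ∂(3*x^2)/∂z = -2*y + z
Assembling: d(omega) = (6*x) dx ∧ dy + (-2*y + z) dy ∧ dz.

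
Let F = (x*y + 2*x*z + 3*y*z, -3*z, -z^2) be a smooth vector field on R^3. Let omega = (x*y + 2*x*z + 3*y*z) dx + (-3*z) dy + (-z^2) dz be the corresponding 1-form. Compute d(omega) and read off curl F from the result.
d(omega) = (3) dy ∧ dz + (2*x + 3*y) dz ∧ dx + (-x - 3*z) dx ∧ dy; curl F = (3, 2*x + 3*y, -x - 3*z)

d omega = sum_{i<j} (∂f_j/∂x_i - ∂f_i/∂x_j) dx_i ∧ dx_j. Under the identification (dy ∧ dz, dz ∧ dx, dx ∧ dy) ↔ (e_x, e_y, e_z), the coefficients are exactly the components of curl F. Compute:
  ∂R/∂y - ∂Q/∂z = (0) - (-3) = 3
  ∂P/∂z - ∂R/∂x = (2*x + 3*y) - (0) = 2*x + 3*y
  ∂Q/∂x - ∂P/∂y = (0) - (x + 3*z) = -x - 3*z.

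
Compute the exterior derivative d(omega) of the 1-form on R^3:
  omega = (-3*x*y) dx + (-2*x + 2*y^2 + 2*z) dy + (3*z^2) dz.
d(omega) = (3*x - 2) dx ∧ dy + (-2) dy ∧ dz

For a 1-form omega = sum_i f_i dx_i, the exterior derivative is
  d(omega) = sum_{i < j} (∂f_j/∂x_i - ∂f_i/∂x_j) dx_i ∧ dx_j.
  coefficient of dx ∧ dy: ∂f_2/∂x - ∂f_1/∂y = ∂(-2*x + 2*y^2 + 2*z)/∂x - ∂(-3*x*y)/∂y = 3*x - 2
  coefficient of dy ∧ dz: ∂f_3/∂y - ∂f_2/∂z = ∂(3*z^2)/∂y - ∂(-2*x + 2*y^2 + 2*z)/∂z = -2
Assembling: d(omega) = (3*x - 2) dx ∧ dy + (-2) dy ∧ dz.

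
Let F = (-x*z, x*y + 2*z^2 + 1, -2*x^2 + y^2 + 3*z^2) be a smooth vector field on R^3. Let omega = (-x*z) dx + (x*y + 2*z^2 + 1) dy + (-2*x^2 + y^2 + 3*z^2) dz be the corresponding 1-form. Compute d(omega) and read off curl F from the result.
d(omega) = (2*y - 4*z) dy ∧ dz + (3*x) dz ∧ dx + (y) dx ∧ dy; curl F = (2*y - 4*z, 3*x, y)

d omega = sum_{i<j} (∂f_j/∂x_i - ∂f_i/∂x_j) dx_i ∧ dx_j. Under the identification (dy ∧ dz, dz ∧ dx, dx ∧ dy) ↔ (e_x, e_y, e_z), the coefficients are exactly the components of curl F. Compute:
  ∂R/∂y - ∂Q/∂z = (2*y) - (4*z) = 2*y - 4*z
  ∂P/∂z - ∂R/∂x = (-x) - (-4*x) = 3*x
  ∂Q/∂x - ∂P/∂y = (y) - (0) = y.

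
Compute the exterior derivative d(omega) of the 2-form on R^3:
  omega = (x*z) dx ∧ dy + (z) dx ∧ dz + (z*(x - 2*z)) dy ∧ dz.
d(omega) = (x + z) dx ∧ dy ∧ dz

For a 2-form omega = sum_{i<j} g_{ij} dx_i ∧ dx_j, the exterior derivative is
  d(omega) = sum_{i<j} d(g_{ij}) ∧ dx_i ∧ dx_j = sum_{i<j, k} (∂g_{ij}/∂x_k) dx_k ∧ dx_i ∧ dx_j.
Expand each term, using dx_k ∧ dx_i ∧ dx_j = sgn(permutation) dx_{(a)} ∧ dx_{(b)} ∧ dx_{(c)} with (a < b < c) sorted:
  d(x*z) includes (∂/∂z)(x*z) dz = (x) dz, which multiplied by dx ∧ dy gives (x) dx ∧ dy ∧ dz
  d(z*(x - 2*z)) includes (∂/∂x)(z*(x - 2*z)) dx = (z) dx, which multiplied by dy ∧ dz gives (z) dx ∧ dy ∧ dz
Collecting like 3-forms: d(omega) = (x + z) dx ∧ dy ∧ dz.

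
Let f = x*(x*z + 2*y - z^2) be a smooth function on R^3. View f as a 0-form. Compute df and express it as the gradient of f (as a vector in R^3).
df = (2*x*z + 2*y - z^2) dx + (2*x) dy + (x*(x - 2*z)) dz; grad f = (2*x*z + 2*y - z^2, 2*x, x*(x - 2*z))

For a 0-form f, d f = (∂f/∂x) dx + (∂f/∂y) dy + (∂f/∂z) dz. The components of the vector representation are exactly the entries of grad f in Cartesian coordinates:
  ∂f/∂x = 2*x*z + 2*y - z^2
  ∂f/∂y = 2*x
  ∂f/∂z = x*(x - 2*z).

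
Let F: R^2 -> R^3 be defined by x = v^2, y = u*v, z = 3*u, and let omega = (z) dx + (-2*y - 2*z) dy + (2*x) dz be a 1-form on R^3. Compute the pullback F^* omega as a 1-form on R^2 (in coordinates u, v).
F^* omega = (2*v*(-u*v - 3*u + 3*v)) du + (2*u*(-u*v - 3*u + 3*v)) dv

Using F^*(f dg) = (f ∘ F) d(g ∘ F), substitute each coordinate x_i by F_i(u, v) in f_i, and replace dx_i by d F_i = (∂F_i/∂u) du + (∂F_i/∂v) dv.
  For the x component: f_1(F) = 3*u; d F_1 = (0) du + (2*v) dv
  For the y component: f_2(F) = 2*u*(-v - 3); d F_2 = (v) du + (u) dv
  For the z component: f_3(F) = 2*v^2; d F_3 = (3) du + (0) dv
Combining and collecting du, dv coefficients:
  coeff of du: 2*v*(-u*v - 3*u + 3*v)
  coeff of dv: 2*u*(-u*v - 3*u + 3*v)
F^* omega = (2*v*(-u*v - 3*u + 3*v)) du + (2*u*(-u*v - 3*u + 3*v)) dv.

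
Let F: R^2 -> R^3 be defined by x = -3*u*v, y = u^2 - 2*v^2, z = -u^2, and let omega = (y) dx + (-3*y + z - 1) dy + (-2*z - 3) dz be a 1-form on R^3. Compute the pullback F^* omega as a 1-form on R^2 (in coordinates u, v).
F^* omega = (-12*u^3 - 3*u^2*v + 12*u*v^2 + 4*u + 6*v^3) du + (-3*u^3 + 16*u^2*v + 6*u*v^2 - 24*v^3 + 4*v) dv

Using F^*(f dg) = (f ∘ F) d(g ∘ F), substitute each coordinate x_i by F_i(u, v) in f_i, and replace dx_i by d F_i = (∂F_i/∂u) du + (∂F_i/∂v) dv.
  For the x component: f_1(F) = u^2 - 2*v^2; d F_1 = (-3*v) du + (-3*u) dv
  For the y component: f_2(F) = -4*u^2 + 6*v^2 - 1; d F_2 = (2*u) du + (-4*v) dv
  For the z component: f_3(F) = 2*u^2 - 3; d F_3 = (-2*u) du + (0) dv
Combining and collecting du, dv coefficients:
  coeff of du: -12*u^3 - 3*u^2*v + 12*u*v^2 + 4*u + 6*v^3
  coeff of dv: -3*u^3 + 16*u^2*v + 6*u*v^2 - 24*v^3 + 4*v
F^* omega = (-12*u^3 - 3*u^2*v + 12*u*v^2 + 4*u + 6*v^3) du + (-3*u^3 + 16*u^2*v + 6*u*v^2 - 24*v^3 + 4*v) dv.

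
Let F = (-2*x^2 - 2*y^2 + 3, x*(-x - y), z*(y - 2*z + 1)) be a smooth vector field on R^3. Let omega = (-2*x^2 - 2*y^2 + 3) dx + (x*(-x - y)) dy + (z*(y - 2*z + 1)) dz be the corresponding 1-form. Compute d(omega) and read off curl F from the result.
d(omega) = (z) dy ∧ dz + (0) dz ∧ dx + (-2*x + 3*y) dx ∧ dy; curl F = (z, 0, -2*x + 3*y)

d omega = sum_{i<j} (∂f_j/∂x_i - ∂f_i/∂x_j) dx_i ∧ dx_j. Under the identification (dy ∧ dz, dz ∧ dx, dx ∧ dy) ↔ (e_x, e_y, e_z), the coefficients are exactly the components of curl F. Compute:
  ∂R/∂y - ∂Q/∂z = (z) - (0) = z
  ∂P/∂z - ∂R/∂x = (0) - (0) = 0
  ∂Q/∂x - ∂P/∂y = (-2*x - y) - (-4*y) = -2*x + 3*y.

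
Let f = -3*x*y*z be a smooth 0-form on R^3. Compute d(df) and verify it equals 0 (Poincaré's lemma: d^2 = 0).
d(df) = 0

Step 1: df = sum_i (∂f/∂x_i) dx_i = (-3*y*z) dx + (-3*x*z) dy + (-3*x*y) dz.
Step 2: Apply d again. Using the 1-form formula, the coefficient of dx ∧ dy in d(df) is ∂^2 f/∂x ∂y - ∂^2 f/∂y ∂x = (-3*z) - (-3*z) = 0 (equality of mixed partials for smooth f).
Similarly for dx ∧ dz and dy ∧ dz — all coefficients vanish. So d(df) = 0.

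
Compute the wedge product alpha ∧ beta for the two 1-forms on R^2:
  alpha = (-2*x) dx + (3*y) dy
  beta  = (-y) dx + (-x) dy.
alpha ∧ beta = (2*x^2 + 3*y^2) dx ∧ dy

Distribute the wedge, using dx_i ∧ dx_j = -dx_j ∧ dx_i and dx_i ∧ dx_i = 0. For each pair (i, j) with i < j, the coefficient of dx_i ∧ dx_j in alpha ∧ beta is (alpha_i * beta_j - alpha_j * beta_i). Collecting: alpha ∧ beta = (2*x^2 + 3*y^2) dx ∧ dy.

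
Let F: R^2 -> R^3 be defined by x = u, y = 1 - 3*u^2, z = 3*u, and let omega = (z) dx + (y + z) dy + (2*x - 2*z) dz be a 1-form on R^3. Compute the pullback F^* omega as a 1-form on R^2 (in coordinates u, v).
F^* omega = (3*u*(6*u^2 - 6*u - 5)) du

Using F^*(f dg) = (f ∘ F) d(g ∘ F), substitute each coordinate x_i by F_i(u, v) in f_i, and replace dx_i by d F_i = (∂F_i/∂u) du + (∂F_i/∂v) dv.
  For the x component: f_1(F) = 3*u; d F_1 = (1) du + (0) dv
  For the y component: f_2(F) = -3*u^2 + 3*u + 1; d F_2 = (-6*u) du + (0) dv
  For the z component: f_3(F) = -4*u; d F_3 = (3) du + (0) dv
Combining and collecting du, dv coefficients:
  coeff of du: 3*u*(6*u^2 - 6*u - 5)
  coeff of dv: 0
F^* omega = (3*u*(6*u^2 - 6*u - 5)) du.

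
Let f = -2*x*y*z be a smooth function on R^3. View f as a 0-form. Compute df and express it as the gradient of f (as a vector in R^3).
df = (-2*y*z) dx + (-2*x*z) dy + (-2*x*y) dz; grad f = (-2*y*z, -2*x*z, -2*x*y)

For a 0-form f, d f = (∂f/∂x) dx + (∂f/∂y) dy + (∂f/∂z) dz. The components of the vector representation are exactly the entries of grad f in Cartesian coordinates:
  ∂f/∂x = -2*y*z
  ∂f/∂y = -2*x*z
  ∂f/∂z = -2*x*y.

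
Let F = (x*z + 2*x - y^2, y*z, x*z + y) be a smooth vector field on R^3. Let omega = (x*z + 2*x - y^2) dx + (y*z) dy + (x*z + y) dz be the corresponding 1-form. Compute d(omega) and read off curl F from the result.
d(omega) = (1 - y) dy ∧ dz + (x - z) dz ∧ dx + (2*y) dx ∧ dy; curl F = (1 - y, x - z, 2*y)

d omega = sum_{i<j} (∂f_j/∂x_i - ∂f_i/∂x_j) dx_i ∧ dx_j. Under the identification (dy ∧ dz, dz ∧ dx, dx ∧ dy) ↔ (e_x, e_y, e_z), the coefficients are exactly the components of curl F. Compute:
  ∂R/∂y - ∂Q/∂z = (1) - (y) = 1 - y
  ∂P/∂z - ∂R/∂x = (x) - (z) = x - z
  ∂Q/∂x - ∂P/∂y = (0) - (-2*y) = 2*y.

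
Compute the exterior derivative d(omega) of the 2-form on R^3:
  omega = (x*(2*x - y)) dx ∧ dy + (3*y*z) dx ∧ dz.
d(omega) = (-3*z) dx ∧ dy ∧ dz

For a 2-form omega = sum_{i<j} g_{ij} dx_i ∧ dx_j, the exterior derivative is
  d(omega) = sum_{i<j} d(g_{ij}) ∧ dx_i ∧ dx_j = sum_{i<j, k} (∂g_{ij}/∂x_k) dx_k ∧ dx_i ∧ dx_j.
Expand each term, using dx_k ∧ dx_i ∧ dx_j = sgn(permutation) dx_{(a)} ∧ dx_{(b)} ∧ dx_{(c)} with (a < b < c) sorted:
  d(3*y*z) includes (∂/∂y)(3*y*z) dy = (3*z) dy, which multiplied by dx ∧ dz gives (-3*z) dx ∧ dy ∧ dz
Collecting like 3-forms: d(omega) = (-3*z) dx ∧ dy ∧ dz.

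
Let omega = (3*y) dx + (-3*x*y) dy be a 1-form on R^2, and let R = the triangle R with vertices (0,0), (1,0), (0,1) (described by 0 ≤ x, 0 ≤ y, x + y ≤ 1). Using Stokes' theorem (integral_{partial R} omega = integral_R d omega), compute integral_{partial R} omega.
integral_(partial R) omega = -2

Stokes: integral_partial_R omega = integral_R d omega with d omega = (∂Q/∂x - ∂P/∂y) dx ∧ dy.
  ∂Q/∂x = -3*y
  ∂P/∂y = 3
  integrand = ∂Q/∂x - ∂P/∂y = -3*y - 3.
Integrating over R: integral_0^1 integral_0^{1-x} (-3*y - 3) dy dx = -2.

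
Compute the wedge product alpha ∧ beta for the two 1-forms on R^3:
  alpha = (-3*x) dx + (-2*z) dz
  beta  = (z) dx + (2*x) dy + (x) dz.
alpha ∧ beta = (-6*x^2) dx ∧ dy + (-3*x^2 + 2*z^2) dx ∧ dz + (4*x*z) dy ∧ dz

Distribute the wedge, using dx_i ∧ dx_j = -dx_j ∧ dx_i and dx_i ∧ dx_i = 0. For each pair (i, j) with i < j, the coefficient of dx_i ∧ dx_j in alpha ∧ beta is (alpha_i * beta_j - alpha_j * beta_i). Collecting: alpha ∧ beta = (-6*x^2) dx ∧ dy + (-3*x^2 + 2*z^2) dx ∧ dz + (4*x*z) dy ∧ dz.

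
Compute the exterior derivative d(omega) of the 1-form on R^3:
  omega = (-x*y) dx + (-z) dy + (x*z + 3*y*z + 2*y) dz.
d(omega) = (x) dx ∧ dy + (z) dx ∧ dz + (3*z + 3) dy ∧ dz

For a 1-form omega = sum_i f_i dx_i, the exterior derivative is
  d(omega) = sum_{i < j} (∂f_j/∂x_i - ∂f_i/∂x_j) dx_i ∧ dx_j.
  coefficient of dx ∧ dy: ∂f_2/∂x - ∂f_1/∂y = ∂(-z)/∂x - ∂(-x*y)/∂y = x
  coefficient of dx ∧ dz: ∂f_3/∂x - ∂f_1/∂z = ∂(x*z + 3*y*z + 2*y)/∂x - ∂(-x*y)/∂z = z
  coefficient of dy ∧ dz: ∂f_3/∂y - ∂f_2/∂z = ∂(x*z + 3*y*z + 2*y)/∂y - ∂(-z)/∂z = 3*z + 3
Assembling: d(omega) = (x) dx ∧ dy + (z) dx ∧ dz + (3*z + 3) dy ∧ dz.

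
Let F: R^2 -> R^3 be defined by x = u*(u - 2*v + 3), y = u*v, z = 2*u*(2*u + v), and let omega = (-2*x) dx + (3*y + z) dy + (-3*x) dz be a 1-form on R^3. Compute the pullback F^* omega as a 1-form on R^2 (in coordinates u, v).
F^* omega = (u*(-28*u^2 + 58*u*v - 90*u + 9*v^2 + 6*v - 18)) du + (u^2*(2*u + 9*v - 6)) dv

Using F^*(f dg) = (f ∘ F) d(g ∘ F), substitute each coordinate x_i by F_i(u, v) in f_i, and replace dx_i by d F_i = (∂F_i/∂u) du + (∂F_i/∂v) dv.
  For the x component: f_1(F) = 2*u*(-u + 2*v - 3); d F_1 = (2*u - 2*v + 3) du + (-2*u) dv
  For the y component: f_2(F) = u*(4*u + 5*v); d F_2 = (v) du + (u) dv
  For the z component: f_3(F) = 3*u*(-u + 2*v - 3); d F_3 = (8*u + 2*v) du + (2*u) dv
Combining and collecting du, dv coefficients:
  coeff of du: u*(-28*u^2 + 58*u*v - 90*u + 9*v^2 + 6*v - 18)
  coeff of dv: u^2*(2*u + 9*v - 6)
F^* omega = (u*(-28*u^2 + 58*u*v - 90*u + 9*v^2 + 6*v - 18)) du + (u^2*(2*u + 9*v - 6)) dv.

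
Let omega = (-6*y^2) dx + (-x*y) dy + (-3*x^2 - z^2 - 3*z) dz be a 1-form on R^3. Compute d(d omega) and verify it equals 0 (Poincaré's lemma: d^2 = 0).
d(d omega) = 0

Step 1: d omega = sum_{i<j} (∂f_j/∂x_i - ∂f_i/∂x_j) dx_i ∧ dx_j:
  coeff of dx ∧ dy: 11*y
  coeff of dx ∧ dz: -6*x
  coeff of dy ∧ dz: 0
Step 2: Apply d again to each 2-form coefficient. The only possible 3-form in R^3 is dx ∧ dy ∧ dz, with coefficient
  ∂(coeff of dy∧dz)/∂x - ∂(coeff of dx∧dz)/∂y + ∂(coeff of dx∧dy)/∂z
  = ∂/∂x (0) - ∂/∂y (-6*x) + ∂/∂z (11*y).
Each of these terms simplifies to sums of mixed partials that cancel in pairs. The result is 0 (by equality of mixed partials for smooth functions — Schwarz / Clairaut).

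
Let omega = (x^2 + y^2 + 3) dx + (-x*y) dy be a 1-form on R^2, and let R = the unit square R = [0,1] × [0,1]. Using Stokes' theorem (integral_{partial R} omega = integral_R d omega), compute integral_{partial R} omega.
integral_(partial R) omega = -3/2

Stokes: integral_partial_R omega = integral_R d omega with d omega = (∂Q/∂x - ∂P/∂y) dx ∧ dy.
  ∂Q/∂x = -y
  ∂P/∂y = 2*y
  integrand = ∂Q/∂x - ∂P/∂y = -3*y.
Integrating over R: integral_0^1 integral_0^1 (-3*y) dx dy = -3/2.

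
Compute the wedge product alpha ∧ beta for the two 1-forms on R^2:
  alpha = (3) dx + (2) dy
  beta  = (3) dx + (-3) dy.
alpha ∧ beta = (-15) dx ∧ dy

Distribute the wedge, using dx_i ∧ dx_j = -dx_j ∧ dx_i and dx_i ∧ dx_i = 0. For each pair (i, j) with i < j, the coefficient of dx_i ∧ dx_j in alpha ∧ beta is (alpha_i * beta_j - alpha_j * beta_i). Collecting: alpha ∧ beta = (-15) dx ∧ dy.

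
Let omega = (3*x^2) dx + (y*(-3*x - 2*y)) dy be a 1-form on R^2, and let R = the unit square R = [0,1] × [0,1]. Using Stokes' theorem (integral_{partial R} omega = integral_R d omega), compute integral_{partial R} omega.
integral_(partial R) omega = -3/2

Stokes: integral_partial_R omega = integral_R d omega with d omega = (∂Q/∂x - ∂P/∂y) dx ∧ dy.
  ∂Q/∂x = -3*y
  ∂P/∂y = 0
  integrand = ∂Q/∂x - ∂P/∂y = -3*y.
Integrating over R: integral_0^1 integral_0^1 (-3*y) dx dy = -3/2.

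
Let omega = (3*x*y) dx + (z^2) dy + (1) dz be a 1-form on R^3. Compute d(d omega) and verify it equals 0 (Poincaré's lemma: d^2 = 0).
d(d omega) = 0

Step 1: d omega = sum_{i<j} (∂f_j/∂x_i - ∂f_i/∂x_j) dx_i ∧ dx_j:
  coeff of dx ∧ dy: -3*x
  coeff of dx ∧ dz: 0
  coeff of dy ∧ dz: -2*z
Step 2: Apply d again to each 2-form coefficient. The only possible 3-form in R^3 is dx ∧ dy ∧ dz, with coefficient
  ∂(coeff of dy∧dz)/∂x - ∂(coeff of dx∧dz)/∂y + ∂(coeff of dx∧dy)/∂z
  = ∂/∂x (-2*z) - ∂/∂y (0) + ∂/∂z (-3*x).
Each of these terms simplifies to sums of mixed partials that cancel in pairs. The result is 0 (by equality of mixed partials for smooth functions — Schwarz / Clairaut).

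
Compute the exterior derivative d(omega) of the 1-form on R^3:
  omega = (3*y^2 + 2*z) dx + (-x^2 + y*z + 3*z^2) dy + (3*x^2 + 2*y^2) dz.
d(omega) = (-2*x - 6*y) dx ∧ dy + (6*x - 2) dx ∧ dz + (3*y - 6*z) dy ∧ dz

For a 1-form omega = sum_i f_i dx_i, the exterior derivative is
  d(omega) = sum_{i < j} (∂f_j/∂x_i - ∂f_i/∂x_j) dx_i ∧ dx_j.
  coefficient of dx ∧ dy: ∂f_2/∂x - ∂f_1/∂y = ∂(-x^2 + y*z + 3*z^2)/∂x - ∂(3*y^2 + 2*z)/∂y = -2*x - 6*y
  coefficient of dx ∧ dz: ∂f_3/∂x - ∂f_1/∂z = ∂(3*x^2 + 2*y^2)/∂x - ∂(3*y^2 + 2*z)/∂z = 6*x - 2
  coefficient of dy ∧ dz: ∂f_3/∂y - ∂f_2/∂z = ∂(3*x^2 + 2*y^2)/∂y - ∂(-x^2 + y*z + 3*z^2)/∂z = 3*y - 6*z
Assembling: d(omega) = (-2*x - 6*y) dx ∧ dy + (6*x - 2) dx ∧ dz + (3*y - 6*z) dy ∧ dz.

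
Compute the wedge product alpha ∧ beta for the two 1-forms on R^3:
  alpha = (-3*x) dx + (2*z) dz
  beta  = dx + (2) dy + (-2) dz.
alpha ∧ beta = (-6*x) dx ∧ dy + (6*x - 2*z) dx ∧ dz + (-4*z) dy ∧ dz

Distribute the wedge, using dx_i ∧ dx_j = -dx_j ∧ dx_i and dx_i ∧ dx_i = 0. For each pair (i, j) with i < j, the coefficient of dx_i ∧ dx_j in alpha ∧ beta is (alpha_i * beta_j - alpha_j * beta_i). Collecting: alpha ∧ beta = (-6*x) dx ∧ dy + (6*x - 2*z) dx ∧ dz + (-4*z) dy ∧ dz.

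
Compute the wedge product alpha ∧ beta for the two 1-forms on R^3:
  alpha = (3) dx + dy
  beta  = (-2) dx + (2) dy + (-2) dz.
alpha ∧ beta = (8) dx ∧ dy + (-6) dx ∧ dz + (-2) dy ∧ dz

Distribute the wedge, using dx_i ∧ dx_j = -dx_j ∧ dx_i and dx_i ∧ dx_i = 0. For each pair (i, j) with i < j, the coefficient of dx_i ∧ dx_j in alpha ∧ beta is (alpha_i * beta_j - alpha_j * beta_i). Collecting: alpha ∧ beta = (8) dx ∧ dy + (-6) dx ∧ dz + (-2) dy ∧ dz.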